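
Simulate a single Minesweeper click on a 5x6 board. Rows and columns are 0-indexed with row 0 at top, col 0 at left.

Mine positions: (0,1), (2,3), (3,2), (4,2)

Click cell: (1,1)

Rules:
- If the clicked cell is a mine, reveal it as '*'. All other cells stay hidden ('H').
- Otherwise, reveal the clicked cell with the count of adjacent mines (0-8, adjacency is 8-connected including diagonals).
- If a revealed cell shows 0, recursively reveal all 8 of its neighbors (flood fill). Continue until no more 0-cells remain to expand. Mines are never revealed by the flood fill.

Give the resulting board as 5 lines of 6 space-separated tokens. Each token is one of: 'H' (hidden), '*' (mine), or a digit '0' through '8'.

H H H H H H
H 1 H H H H
H H H H H H
H H H H H H
H H H H H H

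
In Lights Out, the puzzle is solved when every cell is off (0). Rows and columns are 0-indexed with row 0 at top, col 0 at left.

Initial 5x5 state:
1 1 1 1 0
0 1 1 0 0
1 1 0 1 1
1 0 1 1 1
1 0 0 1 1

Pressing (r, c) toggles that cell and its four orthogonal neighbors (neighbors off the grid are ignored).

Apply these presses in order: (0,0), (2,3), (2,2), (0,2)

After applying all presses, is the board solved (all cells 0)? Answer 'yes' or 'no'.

Answer: no

Derivation:
After press 1 at (0,0):
0 0 1 1 0
1 1 1 0 0
1 1 0 1 1
1 0 1 1 1
1 0 0 1 1

After press 2 at (2,3):
0 0 1 1 0
1 1 1 1 0
1 1 1 0 0
1 0 1 0 1
1 0 0 1 1

After press 3 at (2,2):
0 0 1 1 0
1 1 0 1 0
1 0 0 1 0
1 0 0 0 1
1 0 0 1 1

After press 4 at (0,2):
0 1 0 0 0
1 1 1 1 0
1 0 0 1 0
1 0 0 0 1
1 0 0 1 1

Lights still on: 12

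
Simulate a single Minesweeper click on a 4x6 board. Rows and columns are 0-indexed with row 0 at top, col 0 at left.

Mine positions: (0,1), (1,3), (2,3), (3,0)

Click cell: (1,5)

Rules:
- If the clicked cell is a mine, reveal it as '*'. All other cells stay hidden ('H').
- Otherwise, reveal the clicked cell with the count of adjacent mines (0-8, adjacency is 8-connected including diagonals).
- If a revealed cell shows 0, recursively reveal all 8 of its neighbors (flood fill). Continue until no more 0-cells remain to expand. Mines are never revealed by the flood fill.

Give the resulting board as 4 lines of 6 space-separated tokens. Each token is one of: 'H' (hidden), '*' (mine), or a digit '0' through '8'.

H H H H 1 0
H H H H 2 0
H H H H 2 0
H H H H 1 0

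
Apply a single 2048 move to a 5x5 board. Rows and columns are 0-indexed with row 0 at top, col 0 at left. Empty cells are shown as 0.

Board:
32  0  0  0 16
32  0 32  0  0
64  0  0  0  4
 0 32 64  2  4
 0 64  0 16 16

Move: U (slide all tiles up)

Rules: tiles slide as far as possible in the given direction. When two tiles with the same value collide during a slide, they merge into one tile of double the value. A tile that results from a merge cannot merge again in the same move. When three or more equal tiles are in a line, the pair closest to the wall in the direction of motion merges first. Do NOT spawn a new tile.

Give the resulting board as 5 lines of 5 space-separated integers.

Slide up:
col 0: [32, 32, 64, 0, 0] -> [64, 64, 0, 0, 0]
col 1: [0, 0, 0, 32, 64] -> [32, 64, 0, 0, 0]
col 2: [0, 32, 0, 64, 0] -> [32, 64, 0, 0, 0]
col 3: [0, 0, 0, 2, 16] -> [2, 16, 0, 0, 0]
col 4: [16, 0, 4, 4, 16] -> [16, 8, 16, 0, 0]

Answer: 64 32 32  2 16
64 64 64 16  8
 0  0  0  0 16
 0  0  0  0  0
 0  0  0  0  0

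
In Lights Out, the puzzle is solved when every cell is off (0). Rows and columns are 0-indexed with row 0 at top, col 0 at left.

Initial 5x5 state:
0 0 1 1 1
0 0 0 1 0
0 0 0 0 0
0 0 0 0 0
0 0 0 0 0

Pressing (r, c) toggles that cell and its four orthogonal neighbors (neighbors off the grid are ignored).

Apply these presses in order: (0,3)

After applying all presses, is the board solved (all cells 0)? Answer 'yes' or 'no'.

Answer: yes

Derivation:
After press 1 at (0,3):
0 0 0 0 0
0 0 0 0 0
0 0 0 0 0
0 0 0 0 0
0 0 0 0 0

Lights still on: 0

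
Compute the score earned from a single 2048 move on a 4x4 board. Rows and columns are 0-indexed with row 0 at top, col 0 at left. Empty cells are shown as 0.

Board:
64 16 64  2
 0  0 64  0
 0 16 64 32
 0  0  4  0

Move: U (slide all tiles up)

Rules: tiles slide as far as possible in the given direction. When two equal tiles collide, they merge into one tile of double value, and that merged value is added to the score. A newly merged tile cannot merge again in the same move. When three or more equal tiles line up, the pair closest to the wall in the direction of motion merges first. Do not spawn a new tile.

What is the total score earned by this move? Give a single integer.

Answer: 160

Derivation:
Slide up:
col 0: [64, 0, 0, 0] -> [64, 0, 0, 0]  score +0 (running 0)
col 1: [16, 0, 16, 0] -> [32, 0, 0, 0]  score +32 (running 32)
col 2: [64, 64, 64, 4] -> [128, 64, 4, 0]  score +128 (running 160)
col 3: [2, 0, 32, 0] -> [2, 32, 0, 0]  score +0 (running 160)
Board after move:
 64  32 128   2
  0   0  64  32
  0   0   4   0
  0   0   0   0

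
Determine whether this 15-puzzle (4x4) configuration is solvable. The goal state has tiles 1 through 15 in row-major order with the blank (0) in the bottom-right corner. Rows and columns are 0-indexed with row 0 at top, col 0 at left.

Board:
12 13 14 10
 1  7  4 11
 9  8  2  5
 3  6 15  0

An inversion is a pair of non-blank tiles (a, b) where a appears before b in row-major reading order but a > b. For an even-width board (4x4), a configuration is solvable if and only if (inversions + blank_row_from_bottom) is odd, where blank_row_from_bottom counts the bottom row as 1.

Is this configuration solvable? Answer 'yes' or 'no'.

Answer: no

Derivation:
Inversions: 65
Blank is in row 3 (0-indexed from top), which is row 1 counting from the bottom (bottom = 1).
65 + 1 = 66, which is even, so the puzzle is not solvable.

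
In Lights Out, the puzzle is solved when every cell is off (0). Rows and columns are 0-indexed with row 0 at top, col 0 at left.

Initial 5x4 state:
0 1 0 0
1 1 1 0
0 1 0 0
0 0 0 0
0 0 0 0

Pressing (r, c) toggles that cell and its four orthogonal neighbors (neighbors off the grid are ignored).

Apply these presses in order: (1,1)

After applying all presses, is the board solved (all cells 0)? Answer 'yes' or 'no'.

Answer: yes

Derivation:
After press 1 at (1,1):
0 0 0 0
0 0 0 0
0 0 0 0
0 0 0 0
0 0 0 0

Lights still on: 0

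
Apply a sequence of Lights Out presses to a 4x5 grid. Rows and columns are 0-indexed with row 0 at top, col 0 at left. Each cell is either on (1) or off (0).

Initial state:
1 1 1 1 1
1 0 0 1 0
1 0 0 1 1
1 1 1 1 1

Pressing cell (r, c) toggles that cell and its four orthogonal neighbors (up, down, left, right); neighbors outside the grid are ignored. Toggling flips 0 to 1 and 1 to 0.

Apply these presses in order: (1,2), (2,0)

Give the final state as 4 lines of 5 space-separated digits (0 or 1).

Answer: 1 1 0 1 1
0 1 1 0 0
0 1 1 1 1
0 1 1 1 1

Derivation:
After press 1 at (1,2):
1 1 0 1 1
1 1 1 0 0
1 0 1 1 1
1 1 1 1 1

After press 2 at (2,0):
1 1 0 1 1
0 1 1 0 0
0 1 1 1 1
0 1 1 1 1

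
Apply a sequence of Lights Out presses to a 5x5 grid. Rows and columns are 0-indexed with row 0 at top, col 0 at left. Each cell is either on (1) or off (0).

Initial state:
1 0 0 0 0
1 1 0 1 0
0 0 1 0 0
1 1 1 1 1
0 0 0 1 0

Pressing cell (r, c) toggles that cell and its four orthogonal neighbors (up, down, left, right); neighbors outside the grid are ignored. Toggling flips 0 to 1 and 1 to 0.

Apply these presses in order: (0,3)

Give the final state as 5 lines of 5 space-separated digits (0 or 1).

After press 1 at (0,3):
1 0 1 1 1
1 1 0 0 0
0 0 1 0 0
1 1 1 1 1
0 0 0 1 0

Answer: 1 0 1 1 1
1 1 0 0 0
0 0 1 0 0
1 1 1 1 1
0 0 0 1 0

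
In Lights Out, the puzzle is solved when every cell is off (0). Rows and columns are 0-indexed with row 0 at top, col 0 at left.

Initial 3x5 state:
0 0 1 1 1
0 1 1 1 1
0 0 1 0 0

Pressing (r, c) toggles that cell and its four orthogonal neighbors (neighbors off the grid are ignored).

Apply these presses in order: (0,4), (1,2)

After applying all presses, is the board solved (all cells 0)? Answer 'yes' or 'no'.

After press 1 at (0,4):
0 0 1 0 0
0 1 1 1 0
0 0 1 0 0

After press 2 at (1,2):
0 0 0 0 0
0 0 0 0 0
0 0 0 0 0

Lights still on: 0

Answer: yes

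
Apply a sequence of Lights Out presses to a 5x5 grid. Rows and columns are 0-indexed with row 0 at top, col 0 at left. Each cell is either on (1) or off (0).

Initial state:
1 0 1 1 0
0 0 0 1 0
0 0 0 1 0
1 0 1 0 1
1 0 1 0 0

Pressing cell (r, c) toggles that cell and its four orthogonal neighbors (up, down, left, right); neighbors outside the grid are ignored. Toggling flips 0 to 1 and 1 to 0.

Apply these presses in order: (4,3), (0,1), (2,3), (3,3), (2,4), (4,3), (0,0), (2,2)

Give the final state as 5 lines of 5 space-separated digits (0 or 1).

After press 1 at (4,3):
1 0 1 1 0
0 0 0 1 0
0 0 0 1 0
1 0 1 1 1
1 0 0 1 1

After press 2 at (0,1):
0 1 0 1 0
0 1 0 1 0
0 0 0 1 0
1 0 1 1 1
1 0 0 1 1

After press 3 at (2,3):
0 1 0 1 0
0 1 0 0 0
0 0 1 0 1
1 0 1 0 1
1 0 0 1 1

After press 4 at (3,3):
0 1 0 1 0
0 1 0 0 0
0 0 1 1 1
1 0 0 1 0
1 0 0 0 1

After press 5 at (2,4):
0 1 0 1 0
0 1 0 0 1
0 0 1 0 0
1 0 0 1 1
1 0 0 0 1

After press 6 at (4,3):
0 1 0 1 0
0 1 0 0 1
0 0 1 0 0
1 0 0 0 1
1 0 1 1 0

After press 7 at (0,0):
1 0 0 1 0
1 1 0 0 1
0 0 1 0 0
1 0 0 0 1
1 0 1 1 0

After press 8 at (2,2):
1 0 0 1 0
1 1 1 0 1
0 1 0 1 0
1 0 1 0 1
1 0 1 1 0

Answer: 1 0 0 1 0
1 1 1 0 1
0 1 0 1 0
1 0 1 0 1
1 0 1 1 0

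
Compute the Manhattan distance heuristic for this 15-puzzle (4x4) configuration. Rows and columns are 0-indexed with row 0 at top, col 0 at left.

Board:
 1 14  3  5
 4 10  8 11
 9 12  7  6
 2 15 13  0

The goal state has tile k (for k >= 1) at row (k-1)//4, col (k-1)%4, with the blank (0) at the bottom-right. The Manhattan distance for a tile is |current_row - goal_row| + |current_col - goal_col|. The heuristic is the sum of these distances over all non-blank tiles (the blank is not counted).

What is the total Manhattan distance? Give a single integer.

Answer: 28

Derivation:
Tile 1: at (0,0), goal (0,0), distance |0-0|+|0-0| = 0
Tile 14: at (0,1), goal (3,1), distance |0-3|+|1-1| = 3
Tile 3: at (0,2), goal (0,2), distance |0-0|+|2-2| = 0
Tile 5: at (0,3), goal (1,0), distance |0-1|+|3-0| = 4
Tile 4: at (1,0), goal (0,3), distance |1-0|+|0-3| = 4
Tile 10: at (1,1), goal (2,1), distance |1-2|+|1-1| = 1
Tile 8: at (1,2), goal (1,3), distance |1-1|+|2-3| = 1
Tile 11: at (1,3), goal (2,2), distance |1-2|+|3-2| = 2
Tile 9: at (2,0), goal (2,0), distance |2-2|+|0-0| = 0
Tile 12: at (2,1), goal (2,3), distance |2-2|+|1-3| = 2
Tile 7: at (2,2), goal (1,2), distance |2-1|+|2-2| = 1
Tile 6: at (2,3), goal (1,1), distance |2-1|+|3-1| = 3
Tile 2: at (3,0), goal (0,1), distance |3-0|+|0-1| = 4
Tile 15: at (3,1), goal (3,2), distance |3-3|+|1-2| = 1
Tile 13: at (3,2), goal (3,0), distance |3-3|+|2-0| = 2
Sum: 0 + 3 + 0 + 4 + 4 + 1 + 1 + 2 + 0 + 2 + 1 + 3 + 4 + 1 + 2 = 28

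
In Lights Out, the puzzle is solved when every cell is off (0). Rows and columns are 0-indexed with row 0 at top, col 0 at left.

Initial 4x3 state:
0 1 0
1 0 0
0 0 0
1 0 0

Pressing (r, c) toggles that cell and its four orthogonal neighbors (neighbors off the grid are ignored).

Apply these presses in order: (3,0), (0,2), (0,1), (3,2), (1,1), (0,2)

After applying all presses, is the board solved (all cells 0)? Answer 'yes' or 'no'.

After press 1 at (3,0):
0 1 0
1 0 0
1 0 0
0 1 0

After press 2 at (0,2):
0 0 1
1 0 1
1 0 0
0 1 0

After press 3 at (0,1):
1 1 0
1 1 1
1 0 0
0 1 0

After press 4 at (3,2):
1 1 0
1 1 1
1 0 1
0 0 1

After press 5 at (1,1):
1 0 0
0 0 0
1 1 1
0 0 1

After press 6 at (0,2):
1 1 1
0 0 1
1 1 1
0 0 1

Lights still on: 8

Answer: no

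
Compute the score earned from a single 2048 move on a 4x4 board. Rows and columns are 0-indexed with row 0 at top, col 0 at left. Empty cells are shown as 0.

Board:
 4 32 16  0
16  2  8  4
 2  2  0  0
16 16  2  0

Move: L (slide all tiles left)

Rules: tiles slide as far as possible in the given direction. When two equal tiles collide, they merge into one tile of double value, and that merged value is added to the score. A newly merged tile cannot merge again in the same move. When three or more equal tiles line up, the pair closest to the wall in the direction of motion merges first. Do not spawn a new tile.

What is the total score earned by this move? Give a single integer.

Answer: 36

Derivation:
Slide left:
row 0: [4, 32, 16, 0] -> [4, 32, 16, 0]  score +0 (running 0)
row 1: [16, 2, 8, 4] -> [16, 2, 8, 4]  score +0 (running 0)
row 2: [2, 2, 0, 0] -> [4, 0, 0, 0]  score +4 (running 4)
row 3: [16, 16, 2, 0] -> [32, 2, 0, 0]  score +32 (running 36)
Board after move:
 4 32 16  0
16  2  8  4
 4  0  0  0
32  2  0  0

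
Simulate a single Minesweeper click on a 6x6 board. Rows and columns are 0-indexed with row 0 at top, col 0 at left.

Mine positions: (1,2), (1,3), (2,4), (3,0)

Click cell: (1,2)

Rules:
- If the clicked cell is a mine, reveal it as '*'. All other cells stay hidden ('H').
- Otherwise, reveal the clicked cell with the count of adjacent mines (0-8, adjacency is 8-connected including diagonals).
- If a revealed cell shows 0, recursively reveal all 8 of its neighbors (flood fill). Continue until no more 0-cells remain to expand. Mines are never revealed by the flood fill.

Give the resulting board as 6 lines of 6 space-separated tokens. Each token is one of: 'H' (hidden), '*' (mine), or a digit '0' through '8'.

H H H H H H
H H * H H H
H H H H H H
H H H H H H
H H H H H H
H H H H H H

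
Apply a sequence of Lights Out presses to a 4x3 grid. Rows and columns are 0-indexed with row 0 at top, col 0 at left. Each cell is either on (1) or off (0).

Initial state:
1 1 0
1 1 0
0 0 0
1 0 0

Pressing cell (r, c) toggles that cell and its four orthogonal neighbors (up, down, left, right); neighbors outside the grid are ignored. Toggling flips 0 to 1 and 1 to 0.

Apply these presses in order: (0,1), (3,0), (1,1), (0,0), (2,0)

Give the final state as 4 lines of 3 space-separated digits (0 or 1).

After press 1 at (0,1):
0 0 1
1 0 0
0 0 0
1 0 0

After press 2 at (3,0):
0 0 1
1 0 0
1 0 0
0 1 0

After press 3 at (1,1):
0 1 1
0 1 1
1 1 0
0 1 0

After press 4 at (0,0):
1 0 1
1 1 1
1 1 0
0 1 0

After press 5 at (2,0):
1 0 1
0 1 1
0 0 0
1 1 0

Answer: 1 0 1
0 1 1
0 0 0
1 1 0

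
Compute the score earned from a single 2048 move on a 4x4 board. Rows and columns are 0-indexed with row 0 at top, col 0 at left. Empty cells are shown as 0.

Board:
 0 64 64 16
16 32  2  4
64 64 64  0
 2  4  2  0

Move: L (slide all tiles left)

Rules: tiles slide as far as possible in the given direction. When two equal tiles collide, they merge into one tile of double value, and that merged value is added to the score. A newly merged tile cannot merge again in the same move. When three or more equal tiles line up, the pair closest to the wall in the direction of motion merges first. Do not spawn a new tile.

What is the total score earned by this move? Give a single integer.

Answer: 256

Derivation:
Slide left:
row 0: [0, 64, 64, 16] -> [128, 16, 0, 0]  score +128 (running 128)
row 1: [16, 32, 2, 4] -> [16, 32, 2, 4]  score +0 (running 128)
row 2: [64, 64, 64, 0] -> [128, 64, 0, 0]  score +128 (running 256)
row 3: [2, 4, 2, 0] -> [2, 4, 2, 0]  score +0 (running 256)
Board after move:
128  16   0   0
 16  32   2   4
128  64   0   0
  2   4   2   0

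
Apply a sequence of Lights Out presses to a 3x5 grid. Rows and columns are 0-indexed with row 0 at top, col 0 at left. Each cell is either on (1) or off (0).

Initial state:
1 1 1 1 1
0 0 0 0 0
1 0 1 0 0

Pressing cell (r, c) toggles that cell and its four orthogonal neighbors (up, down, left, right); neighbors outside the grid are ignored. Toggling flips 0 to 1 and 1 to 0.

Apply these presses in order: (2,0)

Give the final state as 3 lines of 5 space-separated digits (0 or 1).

After press 1 at (2,0):
1 1 1 1 1
1 0 0 0 0
0 1 1 0 0

Answer: 1 1 1 1 1
1 0 0 0 0
0 1 1 0 0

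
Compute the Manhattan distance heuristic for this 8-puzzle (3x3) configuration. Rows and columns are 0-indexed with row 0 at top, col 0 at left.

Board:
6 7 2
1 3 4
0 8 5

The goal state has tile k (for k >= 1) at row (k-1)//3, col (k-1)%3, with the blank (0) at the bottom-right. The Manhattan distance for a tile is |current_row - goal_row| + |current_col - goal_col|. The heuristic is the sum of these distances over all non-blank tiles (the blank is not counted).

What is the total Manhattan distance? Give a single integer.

Answer: 14

Derivation:
Tile 6: (0,0)->(1,2) = 3
Tile 7: (0,1)->(2,0) = 3
Tile 2: (0,2)->(0,1) = 1
Tile 1: (1,0)->(0,0) = 1
Tile 3: (1,1)->(0,2) = 2
Tile 4: (1,2)->(1,0) = 2
Tile 8: (2,1)->(2,1) = 0
Tile 5: (2,2)->(1,1) = 2
Sum: 3 + 3 + 1 + 1 + 2 + 2 + 0 + 2 = 14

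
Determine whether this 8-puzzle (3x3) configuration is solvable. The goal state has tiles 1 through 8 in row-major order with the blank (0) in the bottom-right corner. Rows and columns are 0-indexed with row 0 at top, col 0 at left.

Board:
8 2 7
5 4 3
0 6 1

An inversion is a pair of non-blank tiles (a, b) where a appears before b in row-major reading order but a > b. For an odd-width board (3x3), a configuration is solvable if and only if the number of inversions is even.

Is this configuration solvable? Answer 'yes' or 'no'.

Answer: yes

Derivation:
Inversions (pairs i<j in row-major order where tile[i] > tile[j] > 0): 20
20 is even, so the puzzle is solvable.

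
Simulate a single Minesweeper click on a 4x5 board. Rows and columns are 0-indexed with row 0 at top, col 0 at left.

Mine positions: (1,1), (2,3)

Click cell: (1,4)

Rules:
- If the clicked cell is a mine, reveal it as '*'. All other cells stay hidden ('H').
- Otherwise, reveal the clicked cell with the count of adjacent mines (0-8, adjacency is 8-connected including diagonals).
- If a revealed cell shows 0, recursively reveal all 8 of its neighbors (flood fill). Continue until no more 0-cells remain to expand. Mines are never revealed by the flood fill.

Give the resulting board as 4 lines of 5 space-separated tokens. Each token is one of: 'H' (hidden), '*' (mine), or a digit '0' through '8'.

H H H H H
H H H H 1
H H H H H
H H H H H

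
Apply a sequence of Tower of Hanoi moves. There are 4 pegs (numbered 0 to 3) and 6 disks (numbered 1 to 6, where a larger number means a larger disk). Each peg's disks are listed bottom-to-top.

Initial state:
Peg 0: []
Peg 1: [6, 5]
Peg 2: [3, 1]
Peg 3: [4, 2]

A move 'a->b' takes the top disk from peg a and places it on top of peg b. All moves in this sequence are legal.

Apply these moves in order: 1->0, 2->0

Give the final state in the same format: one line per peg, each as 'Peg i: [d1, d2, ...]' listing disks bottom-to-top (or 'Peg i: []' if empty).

Answer: Peg 0: [5, 1]
Peg 1: [6]
Peg 2: [3]
Peg 3: [4, 2]

Derivation:
After move 1 (1->0):
Peg 0: [5]
Peg 1: [6]
Peg 2: [3, 1]
Peg 3: [4, 2]

After move 2 (2->0):
Peg 0: [5, 1]
Peg 1: [6]
Peg 2: [3]
Peg 3: [4, 2]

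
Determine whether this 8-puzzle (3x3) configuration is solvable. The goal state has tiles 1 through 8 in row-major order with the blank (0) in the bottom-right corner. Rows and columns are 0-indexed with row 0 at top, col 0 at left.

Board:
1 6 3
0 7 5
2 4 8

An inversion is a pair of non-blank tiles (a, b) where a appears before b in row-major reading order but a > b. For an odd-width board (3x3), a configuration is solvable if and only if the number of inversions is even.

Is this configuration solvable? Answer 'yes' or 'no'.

Answer: yes

Derivation:
Inversions (pairs i<j in row-major order where tile[i] > tile[j] > 0): 10
10 is even, so the puzzle is solvable.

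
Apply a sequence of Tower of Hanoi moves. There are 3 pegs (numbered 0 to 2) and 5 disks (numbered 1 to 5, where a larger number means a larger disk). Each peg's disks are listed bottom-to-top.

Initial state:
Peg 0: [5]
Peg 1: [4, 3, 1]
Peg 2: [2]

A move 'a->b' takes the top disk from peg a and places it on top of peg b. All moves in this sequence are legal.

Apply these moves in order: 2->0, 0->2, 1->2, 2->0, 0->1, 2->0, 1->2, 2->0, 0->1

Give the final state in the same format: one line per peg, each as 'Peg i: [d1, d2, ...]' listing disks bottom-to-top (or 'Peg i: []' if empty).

Answer: Peg 0: [5, 2]
Peg 1: [4, 3, 1]
Peg 2: []

Derivation:
After move 1 (2->0):
Peg 0: [5, 2]
Peg 1: [4, 3, 1]
Peg 2: []

After move 2 (0->2):
Peg 0: [5]
Peg 1: [4, 3, 1]
Peg 2: [2]

After move 3 (1->2):
Peg 0: [5]
Peg 1: [4, 3]
Peg 2: [2, 1]

After move 4 (2->0):
Peg 0: [5, 1]
Peg 1: [4, 3]
Peg 2: [2]

After move 5 (0->1):
Peg 0: [5]
Peg 1: [4, 3, 1]
Peg 2: [2]

After move 6 (2->0):
Peg 0: [5, 2]
Peg 1: [4, 3, 1]
Peg 2: []

After move 7 (1->2):
Peg 0: [5, 2]
Peg 1: [4, 3]
Peg 2: [1]

After move 8 (2->0):
Peg 0: [5, 2, 1]
Peg 1: [4, 3]
Peg 2: []

After move 9 (0->1):
Peg 0: [5, 2]
Peg 1: [4, 3, 1]
Peg 2: []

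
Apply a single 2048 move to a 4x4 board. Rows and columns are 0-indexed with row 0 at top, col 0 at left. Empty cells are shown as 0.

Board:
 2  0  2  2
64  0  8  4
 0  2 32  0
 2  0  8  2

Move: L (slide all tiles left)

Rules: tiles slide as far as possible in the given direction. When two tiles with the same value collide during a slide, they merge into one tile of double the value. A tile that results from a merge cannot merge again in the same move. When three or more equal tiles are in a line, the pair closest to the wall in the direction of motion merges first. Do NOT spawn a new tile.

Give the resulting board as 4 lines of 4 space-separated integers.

Answer:  4  2  0  0
64  8  4  0
 2 32  0  0
 2  8  2  0

Derivation:
Slide left:
row 0: [2, 0, 2, 2] -> [4, 2, 0, 0]
row 1: [64, 0, 8, 4] -> [64, 8, 4, 0]
row 2: [0, 2, 32, 0] -> [2, 32, 0, 0]
row 3: [2, 0, 8, 2] -> [2, 8, 2, 0]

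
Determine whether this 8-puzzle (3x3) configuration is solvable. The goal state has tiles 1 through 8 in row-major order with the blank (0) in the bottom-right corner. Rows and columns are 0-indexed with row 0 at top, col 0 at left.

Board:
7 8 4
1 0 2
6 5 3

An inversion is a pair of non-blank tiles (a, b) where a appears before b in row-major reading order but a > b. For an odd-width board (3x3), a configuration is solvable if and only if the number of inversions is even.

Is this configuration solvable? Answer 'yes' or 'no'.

Answer: yes

Derivation:
Inversions (pairs i<j in row-major order where tile[i] > tile[j] > 0): 18
18 is even, so the puzzle is solvable.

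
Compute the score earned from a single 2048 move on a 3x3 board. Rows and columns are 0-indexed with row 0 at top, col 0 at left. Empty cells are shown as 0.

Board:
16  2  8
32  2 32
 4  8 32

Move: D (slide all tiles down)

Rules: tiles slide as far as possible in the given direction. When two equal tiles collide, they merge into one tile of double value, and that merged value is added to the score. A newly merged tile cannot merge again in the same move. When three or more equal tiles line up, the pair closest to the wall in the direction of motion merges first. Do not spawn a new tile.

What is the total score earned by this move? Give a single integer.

Answer: 68

Derivation:
Slide down:
col 0: [16, 32, 4] -> [16, 32, 4]  score +0 (running 0)
col 1: [2, 2, 8] -> [0, 4, 8]  score +4 (running 4)
col 2: [8, 32, 32] -> [0, 8, 64]  score +64 (running 68)
Board after move:
16  0  0
32  4  8
 4  8 64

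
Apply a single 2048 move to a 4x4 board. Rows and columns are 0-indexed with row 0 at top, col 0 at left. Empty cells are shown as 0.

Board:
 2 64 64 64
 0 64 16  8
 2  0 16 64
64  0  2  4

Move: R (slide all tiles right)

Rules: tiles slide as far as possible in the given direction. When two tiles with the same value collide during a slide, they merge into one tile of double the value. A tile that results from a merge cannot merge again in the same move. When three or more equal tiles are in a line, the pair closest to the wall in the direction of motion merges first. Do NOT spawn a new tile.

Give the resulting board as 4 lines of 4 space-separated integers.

Slide right:
row 0: [2, 64, 64, 64] -> [0, 2, 64, 128]
row 1: [0, 64, 16, 8] -> [0, 64, 16, 8]
row 2: [2, 0, 16, 64] -> [0, 2, 16, 64]
row 3: [64, 0, 2, 4] -> [0, 64, 2, 4]

Answer:   0   2  64 128
  0  64  16   8
  0   2  16  64
  0  64   2   4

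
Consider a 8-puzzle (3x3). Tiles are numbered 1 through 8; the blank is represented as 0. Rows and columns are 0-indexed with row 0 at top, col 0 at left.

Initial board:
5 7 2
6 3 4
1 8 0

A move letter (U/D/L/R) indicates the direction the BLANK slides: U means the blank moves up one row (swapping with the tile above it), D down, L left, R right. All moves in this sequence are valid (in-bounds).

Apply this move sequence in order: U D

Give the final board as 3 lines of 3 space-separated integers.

Answer: 5 7 2
6 3 4
1 8 0

Derivation:
After move 1 (U):
5 7 2
6 3 0
1 8 4

After move 2 (D):
5 7 2
6 3 4
1 8 0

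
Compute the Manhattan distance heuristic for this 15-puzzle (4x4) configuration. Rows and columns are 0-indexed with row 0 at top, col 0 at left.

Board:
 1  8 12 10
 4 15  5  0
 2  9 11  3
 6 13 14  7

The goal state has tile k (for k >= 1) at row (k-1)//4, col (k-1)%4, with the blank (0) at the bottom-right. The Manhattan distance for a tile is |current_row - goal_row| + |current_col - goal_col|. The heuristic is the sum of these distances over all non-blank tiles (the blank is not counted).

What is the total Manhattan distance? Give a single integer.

Tile 1: (0,0)->(0,0) = 0
Tile 8: (0,1)->(1,3) = 3
Tile 12: (0,2)->(2,3) = 3
Tile 10: (0,3)->(2,1) = 4
Tile 4: (1,0)->(0,3) = 4
Tile 15: (1,1)->(3,2) = 3
Tile 5: (1,2)->(1,0) = 2
Tile 2: (2,0)->(0,1) = 3
Tile 9: (2,1)->(2,0) = 1
Tile 11: (2,2)->(2,2) = 0
Tile 3: (2,3)->(0,2) = 3
Tile 6: (3,0)->(1,1) = 3
Tile 13: (3,1)->(3,0) = 1
Tile 14: (3,2)->(3,1) = 1
Tile 7: (3,3)->(1,2) = 3
Sum: 0 + 3 + 3 + 4 + 4 + 3 + 2 + 3 + 1 + 0 + 3 + 3 + 1 + 1 + 3 = 34

Answer: 34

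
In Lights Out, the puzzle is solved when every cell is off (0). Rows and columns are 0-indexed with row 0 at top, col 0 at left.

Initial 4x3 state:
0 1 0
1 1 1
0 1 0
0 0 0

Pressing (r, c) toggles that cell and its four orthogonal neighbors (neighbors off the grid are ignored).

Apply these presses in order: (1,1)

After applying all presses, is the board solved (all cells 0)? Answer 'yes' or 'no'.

Answer: yes

Derivation:
After press 1 at (1,1):
0 0 0
0 0 0
0 0 0
0 0 0

Lights still on: 0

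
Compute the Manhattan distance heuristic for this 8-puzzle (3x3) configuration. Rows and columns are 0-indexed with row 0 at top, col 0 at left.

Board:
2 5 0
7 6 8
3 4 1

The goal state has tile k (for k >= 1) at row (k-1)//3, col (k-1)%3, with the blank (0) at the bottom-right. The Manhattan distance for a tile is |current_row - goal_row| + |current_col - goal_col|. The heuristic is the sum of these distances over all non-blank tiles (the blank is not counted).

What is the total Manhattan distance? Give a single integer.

Answer: 16

Derivation:
Tile 2: (0,0)->(0,1) = 1
Tile 5: (0,1)->(1,1) = 1
Tile 7: (1,0)->(2,0) = 1
Tile 6: (1,1)->(1,2) = 1
Tile 8: (1,2)->(2,1) = 2
Tile 3: (2,0)->(0,2) = 4
Tile 4: (2,1)->(1,0) = 2
Tile 1: (2,2)->(0,0) = 4
Sum: 1 + 1 + 1 + 1 + 2 + 4 + 2 + 4 = 16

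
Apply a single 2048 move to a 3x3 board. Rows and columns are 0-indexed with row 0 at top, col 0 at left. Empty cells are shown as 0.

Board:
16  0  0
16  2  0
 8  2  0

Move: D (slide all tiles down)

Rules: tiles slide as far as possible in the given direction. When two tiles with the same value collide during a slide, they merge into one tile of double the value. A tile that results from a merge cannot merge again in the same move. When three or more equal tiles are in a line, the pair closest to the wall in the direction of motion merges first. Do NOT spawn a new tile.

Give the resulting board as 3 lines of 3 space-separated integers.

Slide down:
col 0: [16, 16, 8] -> [0, 32, 8]
col 1: [0, 2, 2] -> [0, 0, 4]
col 2: [0, 0, 0] -> [0, 0, 0]

Answer:  0  0  0
32  0  0
 8  4  0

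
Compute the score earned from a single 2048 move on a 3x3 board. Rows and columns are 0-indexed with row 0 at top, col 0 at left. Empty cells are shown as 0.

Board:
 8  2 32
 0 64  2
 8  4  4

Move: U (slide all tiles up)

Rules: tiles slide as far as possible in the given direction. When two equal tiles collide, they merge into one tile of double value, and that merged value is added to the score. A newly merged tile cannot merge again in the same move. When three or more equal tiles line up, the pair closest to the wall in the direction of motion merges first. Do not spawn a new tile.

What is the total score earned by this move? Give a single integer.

Slide up:
col 0: [8, 0, 8] -> [16, 0, 0]  score +16 (running 16)
col 1: [2, 64, 4] -> [2, 64, 4]  score +0 (running 16)
col 2: [32, 2, 4] -> [32, 2, 4]  score +0 (running 16)
Board after move:
16  2 32
 0 64  2
 0  4  4

Answer: 16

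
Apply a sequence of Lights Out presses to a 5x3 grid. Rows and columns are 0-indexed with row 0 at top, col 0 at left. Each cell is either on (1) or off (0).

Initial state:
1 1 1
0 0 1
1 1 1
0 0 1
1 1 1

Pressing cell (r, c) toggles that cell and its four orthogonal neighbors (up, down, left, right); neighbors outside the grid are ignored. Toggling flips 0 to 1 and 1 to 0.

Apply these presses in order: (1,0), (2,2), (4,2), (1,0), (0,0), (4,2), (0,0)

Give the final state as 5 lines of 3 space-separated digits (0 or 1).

After press 1 at (1,0):
0 1 1
1 1 1
0 1 1
0 0 1
1 1 1

After press 2 at (2,2):
0 1 1
1 1 0
0 0 0
0 0 0
1 1 1

After press 3 at (4,2):
0 1 1
1 1 0
0 0 0
0 0 1
1 0 0

After press 4 at (1,0):
1 1 1
0 0 0
1 0 0
0 0 1
1 0 0

After press 5 at (0,0):
0 0 1
1 0 0
1 0 0
0 0 1
1 0 0

After press 6 at (4,2):
0 0 1
1 0 0
1 0 0
0 0 0
1 1 1

After press 7 at (0,0):
1 1 1
0 0 0
1 0 0
0 0 0
1 1 1

Answer: 1 1 1
0 0 0
1 0 0
0 0 0
1 1 1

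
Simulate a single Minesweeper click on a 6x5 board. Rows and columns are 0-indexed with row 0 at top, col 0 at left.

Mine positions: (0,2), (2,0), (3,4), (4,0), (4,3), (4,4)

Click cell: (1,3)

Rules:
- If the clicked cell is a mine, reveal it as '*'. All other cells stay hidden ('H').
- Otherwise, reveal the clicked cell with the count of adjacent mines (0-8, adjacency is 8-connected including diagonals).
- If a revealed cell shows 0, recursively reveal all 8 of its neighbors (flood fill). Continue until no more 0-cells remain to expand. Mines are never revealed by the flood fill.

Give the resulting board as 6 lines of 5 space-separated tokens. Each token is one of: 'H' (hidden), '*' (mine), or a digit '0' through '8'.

H H H H H
H H H 1 H
H H H H H
H H H H H
H H H H H
H H H H H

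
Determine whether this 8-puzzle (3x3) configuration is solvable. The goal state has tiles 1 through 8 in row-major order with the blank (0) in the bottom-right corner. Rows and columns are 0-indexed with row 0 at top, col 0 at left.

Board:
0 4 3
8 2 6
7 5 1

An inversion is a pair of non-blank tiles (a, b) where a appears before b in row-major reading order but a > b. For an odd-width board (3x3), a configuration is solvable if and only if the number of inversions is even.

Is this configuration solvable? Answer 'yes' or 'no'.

Answer: yes

Derivation:
Inversions (pairs i<j in row-major order where tile[i] > tile[j] > 0): 16
16 is even, so the puzzle is solvable.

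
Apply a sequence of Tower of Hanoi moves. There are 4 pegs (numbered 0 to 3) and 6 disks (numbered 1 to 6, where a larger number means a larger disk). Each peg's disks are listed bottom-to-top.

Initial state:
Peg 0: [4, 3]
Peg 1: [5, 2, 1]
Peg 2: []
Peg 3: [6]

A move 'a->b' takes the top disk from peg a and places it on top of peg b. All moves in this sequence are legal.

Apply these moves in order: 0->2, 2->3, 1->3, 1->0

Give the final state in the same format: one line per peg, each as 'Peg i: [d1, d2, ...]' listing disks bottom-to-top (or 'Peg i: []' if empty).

Answer: Peg 0: [4, 2]
Peg 1: [5]
Peg 2: []
Peg 3: [6, 3, 1]

Derivation:
After move 1 (0->2):
Peg 0: [4]
Peg 1: [5, 2, 1]
Peg 2: [3]
Peg 3: [6]

After move 2 (2->3):
Peg 0: [4]
Peg 1: [5, 2, 1]
Peg 2: []
Peg 3: [6, 3]

After move 3 (1->3):
Peg 0: [4]
Peg 1: [5, 2]
Peg 2: []
Peg 3: [6, 3, 1]

After move 4 (1->0):
Peg 0: [4, 2]
Peg 1: [5]
Peg 2: []
Peg 3: [6, 3, 1]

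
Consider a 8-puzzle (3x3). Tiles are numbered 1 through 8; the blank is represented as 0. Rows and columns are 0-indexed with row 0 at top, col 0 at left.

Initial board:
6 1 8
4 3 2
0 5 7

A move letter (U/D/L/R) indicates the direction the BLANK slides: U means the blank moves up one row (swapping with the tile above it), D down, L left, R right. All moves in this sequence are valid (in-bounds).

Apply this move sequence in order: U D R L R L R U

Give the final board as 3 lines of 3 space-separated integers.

After move 1 (U):
6 1 8
0 3 2
4 5 7

After move 2 (D):
6 1 8
4 3 2
0 5 7

After move 3 (R):
6 1 8
4 3 2
5 0 7

After move 4 (L):
6 1 8
4 3 2
0 5 7

After move 5 (R):
6 1 8
4 3 2
5 0 7

After move 6 (L):
6 1 8
4 3 2
0 5 7

After move 7 (R):
6 1 8
4 3 2
5 0 7

After move 8 (U):
6 1 8
4 0 2
5 3 7

Answer: 6 1 8
4 0 2
5 3 7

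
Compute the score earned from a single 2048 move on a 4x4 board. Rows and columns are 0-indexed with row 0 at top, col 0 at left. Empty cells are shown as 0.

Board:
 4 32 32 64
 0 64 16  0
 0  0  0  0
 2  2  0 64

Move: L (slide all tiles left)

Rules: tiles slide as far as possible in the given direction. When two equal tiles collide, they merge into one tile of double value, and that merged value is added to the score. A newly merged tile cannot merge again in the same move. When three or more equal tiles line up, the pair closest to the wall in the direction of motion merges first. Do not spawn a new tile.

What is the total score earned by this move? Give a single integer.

Slide left:
row 0: [4, 32, 32, 64] -> [4, 64, 64, 0]  score +64 (running 64)
row 1: [0, 64, 16, 0] -> [64, 16, 0, 0]  score +0 (running 64)
row 2: [0, 0, 0, 0] -> [0, 0, 0, 0]  score +0 (running 64)
row 3: [2, 2, 0, 64] -> [4, 64, 0, 0]  score +4 (running 68)
Board after move:
 4 64 64  0
64 16  0  0
 0  0  0  0
 4 64  0  0

Answer: 68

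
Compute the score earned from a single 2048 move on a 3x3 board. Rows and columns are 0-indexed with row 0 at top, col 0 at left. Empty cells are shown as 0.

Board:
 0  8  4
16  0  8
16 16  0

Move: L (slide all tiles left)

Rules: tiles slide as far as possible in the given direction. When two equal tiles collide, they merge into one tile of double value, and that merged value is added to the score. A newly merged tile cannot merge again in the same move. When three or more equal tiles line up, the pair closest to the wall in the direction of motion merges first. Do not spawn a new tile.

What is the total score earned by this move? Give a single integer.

Slide left:
row 0: [0, 8, 4] -> [8, 4, 0]  score +0 (running 0)
row 1: [16, 0, 8] -> [16, 8, 0]  score +0 (running 0)
row 2: [16, 16, 0] -> [32, 0, 0]  score +32 (running 32)
Board after move:
 8  4  0
16  8  0
32  0  0

Answer: 32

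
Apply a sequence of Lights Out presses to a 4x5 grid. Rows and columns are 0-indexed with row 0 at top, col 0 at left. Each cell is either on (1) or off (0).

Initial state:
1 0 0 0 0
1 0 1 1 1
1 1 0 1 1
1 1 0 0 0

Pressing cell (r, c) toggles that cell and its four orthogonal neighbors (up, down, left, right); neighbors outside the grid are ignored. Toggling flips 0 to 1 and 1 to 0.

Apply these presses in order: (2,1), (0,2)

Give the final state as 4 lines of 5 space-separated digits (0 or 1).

Answer: 1 1 1 1 0
1 1 0 1 1
0 0 1 1 1
1 0 0 0 0

Derivation:
After press 1 at (2,1):
1 0 0 0 0
1 1 1 1 1
0 0 1 1 1
1 0 0 0 0

After press 2 at (0,2):
1 1 1 1 0
1 1 0 1 1
0 0 1 1 1
1 0 0 0 0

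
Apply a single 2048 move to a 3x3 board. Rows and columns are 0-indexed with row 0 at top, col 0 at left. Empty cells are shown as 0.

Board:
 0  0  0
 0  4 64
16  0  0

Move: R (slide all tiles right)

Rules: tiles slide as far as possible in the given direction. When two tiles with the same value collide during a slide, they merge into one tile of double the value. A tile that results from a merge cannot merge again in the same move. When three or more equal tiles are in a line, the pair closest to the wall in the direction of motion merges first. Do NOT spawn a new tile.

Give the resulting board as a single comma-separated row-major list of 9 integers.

Answer: 0, 0, 0, 0, 4, 64, 0, 0, 16

Derivation:
Slide right:
row 0: [0, 0, 0] -> [0, 0, 0]
row 1: [0, 4, 64] -> [0, 4, 64]
row 2: [16, 0, 0] -> [0, 0, 16]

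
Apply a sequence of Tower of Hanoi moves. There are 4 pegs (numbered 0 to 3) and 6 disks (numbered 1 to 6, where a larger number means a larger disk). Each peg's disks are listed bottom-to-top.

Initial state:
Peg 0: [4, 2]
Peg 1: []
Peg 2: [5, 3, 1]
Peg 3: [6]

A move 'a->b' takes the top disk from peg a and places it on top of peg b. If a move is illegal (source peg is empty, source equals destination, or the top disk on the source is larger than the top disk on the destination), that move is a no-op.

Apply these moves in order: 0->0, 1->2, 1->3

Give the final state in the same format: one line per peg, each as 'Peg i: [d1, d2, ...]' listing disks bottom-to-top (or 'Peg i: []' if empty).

Answer: Peg 0: [4, 2]
Peg 1: []
Peg 2: [5, 3, 1]
Peg 3: [6]

Derivation:
After move 1 (0->0):
Peg 0: [4, 2]
Peg 1: []
Peg 2: [5, 3, 1]
Peg 3: [6]

After move 2 (1->2):
Peg 0: [4, 2]
Peg 1: []
Peg 2: [5, 3, 1]
Peg 3: [6]

After move 3 (1->3):
Peg 0: [4, 2]
Peg 1: []
Peg 2: [5, 3, 1]
Peg 3: [6]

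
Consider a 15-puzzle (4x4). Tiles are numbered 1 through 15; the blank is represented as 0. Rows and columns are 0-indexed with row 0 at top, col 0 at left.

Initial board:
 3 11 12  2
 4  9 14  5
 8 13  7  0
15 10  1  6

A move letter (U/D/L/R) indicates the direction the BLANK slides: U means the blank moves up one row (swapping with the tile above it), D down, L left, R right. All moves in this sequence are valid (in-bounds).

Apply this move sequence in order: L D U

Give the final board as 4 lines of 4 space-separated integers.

Answer:  3 11 12  2
 4  9 14  5
 8 13  0  7
15 10  1  6

Derivation:
After move 1 (L):
 3 11 12  2
 4  9 14  5
 8 13  0  7
15 10  1  6

After move 2 (D):
 3 11 12  2
 4  9 14  5
 8 13  1  7
15 10  0  6

After move 3 (U):
 3 11 12  2
 4  9 14  5
 8 13  0  7
15 10  1  6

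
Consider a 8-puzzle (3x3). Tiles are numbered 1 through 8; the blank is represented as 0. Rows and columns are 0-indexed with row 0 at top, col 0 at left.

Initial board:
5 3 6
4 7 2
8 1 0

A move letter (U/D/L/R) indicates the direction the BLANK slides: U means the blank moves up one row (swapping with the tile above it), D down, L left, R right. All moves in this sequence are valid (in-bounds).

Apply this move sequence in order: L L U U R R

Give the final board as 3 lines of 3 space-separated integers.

After move 1 (L):
5 3 6
4 7 2
8 0 1

After move 2 (L):
5 3 6
4 7 2
0 8 1

After move 3 (U):
5 3 6
0 7 2
4 8 1

After move 4 (U):
0 3 6
5 7 2
4 8 1

After move 5 (R):
3 0 6
5 7 2
4 8 1

After move 6 (R):
3 6 0
5 7 2
4 8 1

Answer: 3 6 0
5 7 2
4 8 1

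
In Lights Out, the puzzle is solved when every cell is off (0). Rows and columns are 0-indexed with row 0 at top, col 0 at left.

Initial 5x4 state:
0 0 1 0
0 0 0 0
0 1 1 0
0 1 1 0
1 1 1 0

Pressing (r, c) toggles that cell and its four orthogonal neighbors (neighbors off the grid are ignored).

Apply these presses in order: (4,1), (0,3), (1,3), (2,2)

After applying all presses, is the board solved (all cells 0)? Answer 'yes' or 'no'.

Answer: yes

Derivation:
After press 1 at (4,1):
0 0 1 0
0 0 0 0
0 1 1 0
0 0 1 0
0 0 0 0

After press 2 at (0,3):
0 0 0 1
0 0 0 1
0 1 1 0
0 0 1 0
0 0 0 0

After press 3 at (1,3):
0 0 0 0
0 0 1 0
0 1 1 1
0 0 1 0
0 0 0 0

After press 4 at (2,2):
0 0 0 0
0 0 0 0
0 0 0 0
0 0 0 0
0 0 0 0

Lights still on: 0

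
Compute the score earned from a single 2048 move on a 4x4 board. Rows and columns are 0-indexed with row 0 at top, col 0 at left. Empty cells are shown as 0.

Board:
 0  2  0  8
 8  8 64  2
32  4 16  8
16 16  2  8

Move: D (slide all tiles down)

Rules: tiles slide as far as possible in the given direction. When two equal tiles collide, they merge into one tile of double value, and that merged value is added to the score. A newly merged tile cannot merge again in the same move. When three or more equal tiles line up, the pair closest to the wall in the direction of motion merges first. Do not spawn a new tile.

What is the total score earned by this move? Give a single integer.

Answer: 16

Derivation:
Slide down:
col 0: [0, 8, 32, 16] -> [0, 8, 32, 16]  score +0 (running 0)
col 1: [2, 8, 4, 16] -> [2, 8, 4, 16]  score +0 (running 0)
col 2: [0, 64, 16, 2] -> [0, 64, 16, 2]  score +0 (running 0)
col 3: [8, 2, 8, 8] -> [0, 8, 2, 16]  score +16 (running 16)
Board after move:
 0  2  0  0
 8  8 64  8
32  4 16  2
16 16  2 16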